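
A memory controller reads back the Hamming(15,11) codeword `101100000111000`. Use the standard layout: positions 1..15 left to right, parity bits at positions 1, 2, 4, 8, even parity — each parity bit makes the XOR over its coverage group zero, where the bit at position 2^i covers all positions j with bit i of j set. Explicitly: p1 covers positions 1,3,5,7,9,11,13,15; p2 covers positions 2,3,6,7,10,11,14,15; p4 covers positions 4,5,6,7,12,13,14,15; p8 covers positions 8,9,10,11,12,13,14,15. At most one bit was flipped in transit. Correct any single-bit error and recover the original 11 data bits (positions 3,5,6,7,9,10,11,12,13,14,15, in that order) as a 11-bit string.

s1: b1⊕b3⊕b5⊕b7⊕b9⊕b11⊕b13⊕b15 = 1⊕1⊕0⊕0⊕0⊕1⊕0⊕0 = 1
s2: b2⊕b3⊕b6⊕b7⊕b10⊕b11⊕b14⊕b15 = 0⊕1⊕0⊕0⊕1⊕1⊕0⊕0 = 1
s4: b4⊕b5⊕b6⊕b7⊕b12⊕b13⊕b14⊕b15 = 1⊕0⊕0⊕0⊕1⊕0⊕0⊕0 = 0
s8: b8⊕b9⊕b10⊕b11⊕b12⊕b13⊕b14⊕b15 = 0⊕0⊕1⊕1⊕1⊕0⊕0⊕0 = 1
Syndrome (s8...s1) = 1011 → position 11.
Flip bit 11: corrected codeword = 101100000101000
Data bits at positions 3,5,6,7,9,10,11,12,13,14,15: 10000101000

10000101000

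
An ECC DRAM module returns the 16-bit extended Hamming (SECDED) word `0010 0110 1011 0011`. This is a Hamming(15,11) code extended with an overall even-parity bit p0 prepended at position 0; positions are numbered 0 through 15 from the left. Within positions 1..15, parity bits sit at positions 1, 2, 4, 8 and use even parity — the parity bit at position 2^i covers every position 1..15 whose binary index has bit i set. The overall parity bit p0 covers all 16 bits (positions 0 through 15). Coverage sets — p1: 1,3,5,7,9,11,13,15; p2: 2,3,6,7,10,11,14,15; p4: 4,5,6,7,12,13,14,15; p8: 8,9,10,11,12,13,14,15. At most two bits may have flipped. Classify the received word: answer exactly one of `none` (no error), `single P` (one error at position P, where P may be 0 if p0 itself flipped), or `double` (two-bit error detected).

double

s1: b1⊕b3⊕b5⊕b7⊕b9⊕b11⊕b13⊕b15 = 0⊕0⊕1⊕0⊕0⊕1⊕0⊕1 = 1
s2: b2⊕b3⊕b6⊕b7⊕b10⊕b11⊕b14⊕b15 = 1⊕0⊕1⊕0⊕1⊕1⊕1⊕1 = 0
s4: b4⊕b5⊕b6⊕b7⊕b12⊕b13⊕b14⊕b15 = 0⊕1⊕1⊕0⊕0⊕0⊕1⊕1 = 0
s8: b8⊕b9⊕b10⊕b11⊕b12⊕b13⊕b14⊕b15 = 1⊕0⊕1⊕1⊕0⊕0⊕1⊕1 = 1
Syndrome (s8...s1) = 1001 → position 9.
Overall parity (XOR of all 16 bits, including p0): 0⊕0⊕1⊕0⊕0⊕1⊕1⊕0⊕1⊕0⊕1⊕1⊕0⊕0⊕1⊕1 = 0
Overall=0, syndrome position=9 → double-bit error detected (uncorrectable).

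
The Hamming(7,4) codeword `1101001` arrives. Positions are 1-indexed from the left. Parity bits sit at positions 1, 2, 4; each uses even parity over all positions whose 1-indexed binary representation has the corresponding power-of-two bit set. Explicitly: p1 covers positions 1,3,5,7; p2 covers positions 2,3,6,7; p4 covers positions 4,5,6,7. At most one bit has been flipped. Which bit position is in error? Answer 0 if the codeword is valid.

s1: b1⊕b3⊕b5⊕b7 = 1⊕0⊕0⊕1 = 0
s2: b2⊕b3⊕b6⊕b7 = 1⊕0⊕0⊕1 = 0
s4: b4⊕b5⊕b6⊕b7 = 1⊕0⊕0⊕1 = 0
Syndrome (s4...s1) = 000 → position 0 (no error).

0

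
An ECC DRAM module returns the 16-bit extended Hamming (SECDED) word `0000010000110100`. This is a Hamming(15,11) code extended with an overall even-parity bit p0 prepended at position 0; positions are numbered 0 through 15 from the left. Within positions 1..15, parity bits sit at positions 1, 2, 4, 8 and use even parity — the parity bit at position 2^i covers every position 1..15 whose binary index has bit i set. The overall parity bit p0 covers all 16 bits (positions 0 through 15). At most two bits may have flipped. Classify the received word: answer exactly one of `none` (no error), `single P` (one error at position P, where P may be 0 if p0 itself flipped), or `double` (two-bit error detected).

double

s1: b1⊕b3⊕b5⊕b7⊕b9⊕b11⊕b13⊕b15 = 0⊕0⊕1⊕0⊕0⊕1⊕1⊕0 = 1
s2: b2⊕b3⊕b6⊕b7⊕b10⊕b11⊕b14⊕b15 = 0⊕0⊕0⊕0⊕1⊕1⊕0⊕0 = 0
s4: b4⊕b5⊕b6⊕b7⊕b12⊕b13⊕b14⊕b15 = 0⊕1⊕0⊕0⊕0⊕1⊕0⊕0 = 0
s8: b8⊕b9⊕b10⊕b11⊕b12⊕b13⊕b14⊕b15 = 0⊕0⊕1⊕1⊕0⊕1⊕0⊕0 = 1
Syndrome (s8...s1) = 1001 → position 9.
Overall parity (XOR of all 16 bits, including p0): 0⊕0⊕0⊕0⊕0⊕1⊕0⊕0⊕0⊕0⊕1⊕1⊕0⊕1⊕0⊕0 = 0
Overall=0, syndrome position=9 → double-bit error detected (uncorrectable).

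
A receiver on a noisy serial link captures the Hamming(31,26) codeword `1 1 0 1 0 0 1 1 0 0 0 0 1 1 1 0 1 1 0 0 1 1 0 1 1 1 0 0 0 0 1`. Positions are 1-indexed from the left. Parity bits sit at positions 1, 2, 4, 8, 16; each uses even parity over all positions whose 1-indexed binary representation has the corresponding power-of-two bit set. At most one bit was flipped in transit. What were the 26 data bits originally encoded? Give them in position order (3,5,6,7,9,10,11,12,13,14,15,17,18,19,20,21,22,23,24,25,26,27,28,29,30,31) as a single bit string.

s1: b1⊕b3⊕b5⊕b7⊕b9⊕b11⊕b13⊕b15⊕b17⊕b19⊕b21⊕b23⊕b25⊕b27⊕b29⊕b31 = 1⊕0⊕0⊕1⊕0⊕0⊕1⊕1⊕1⊕0⊕1⊕0⊕1⊕0⊕0⊕1 = 0
s2: b2⊕b3⊕b6⊕b7⊕b10⊕b11⊕b14⊕b15⊕b18⊕b19⊕b22⊕b23⊕b26⊕b27⊕b30⊕b31 = 1⊕0⊕0⊕1⊕0⊕0⊕1⊕1⊕1⊕0⊕1⊕0⊕1⊕0⊕0⊕1 = 0
s4: b4⊕b5⊕b6⊕b7⊕b12⊕b13⊕b14⊕b15⊕b20⊕b21⊕b22⊕b23⊕b28⊕b29⊕b30⊕b31 = 1⊕0⊕0⊕1⊕0⊕1⊕1⊕1⊕0⊕1⊕1⊕0⊕0⊕0⊕0⊕1 = 0
s8: b8⊕b9⊕b10⊕b11⊕b12⊕b13⊕b14⊕b15⊕b24⊕b25⊕b26⊕b27⊕b28⊕b29⊕b30⊕b31 = 1⊕0⊕0⊕0⊕0⊕1⊕1⊕1⊕1⊕1⊕1⊕0⊕0⊕0⊕0⊕1 = 0
s16: b16⊕b17⊕b18⊕b19⊕b20⊕b21⊕b22⊕b23⊕b24⊕b25⊕b26⊕b27⊕b28⊕b29⊕b30⊕b31 = 0⊕1⊕1⊕0⊕0⊕1⊕1⊕0⊕1⊕1⊕1⊕0⊕0⊕0⊕0⊕1 = 0
Syndrome (s16...s1) = 00000 → position 0 (no error).
No correction needed.
Data bits at positions 3,5,6,7,9,10,11,12,13,14,15,17,18,19,20,21,22,23,24,25,26,27,28,29,30,31: 00010000111110011011100001

00010000111110011011100001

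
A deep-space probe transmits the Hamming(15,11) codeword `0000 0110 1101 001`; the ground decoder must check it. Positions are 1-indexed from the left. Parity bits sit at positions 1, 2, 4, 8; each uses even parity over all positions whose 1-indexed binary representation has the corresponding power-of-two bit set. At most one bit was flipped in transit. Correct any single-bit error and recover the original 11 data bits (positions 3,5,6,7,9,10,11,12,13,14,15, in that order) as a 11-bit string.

s1: b1⊕b3⊕b5⊕b7⊕b9⊕b11⊕b13⊕b15 = 0⊕0⊕0⊕1⊕1⊕0⊕0⊕1 = 1
s2: b2⊕b3⊕b6⊕b7⊕b10⊕b11⊕b14⊕b15 = 0⊕0⊕1⊕1⊕1⊕0⊕0⊕1 = 0
s4: b4⊕b5⊕b6⊕b7⊕b12⊕b13⊕b14⊕b15 = 0⊕0⊕1⊕1⊕1⊕0⊕0⊕1 = 0
s8: b8⊕b9⊕b10⊕b11⊕b12⊕b13⊕b14⊕b15 = 0⊕1⊕1⊕0⊕1⊕0⊕0⊕1 = 0
Syndrome (s8...s1) = 0001 → position 1.
Flip bit 1: corrected codeword = 100001101101001
Data bits at positions 3,5,6,7,9,10,11,12,13,14,15: 00111101001

00111101001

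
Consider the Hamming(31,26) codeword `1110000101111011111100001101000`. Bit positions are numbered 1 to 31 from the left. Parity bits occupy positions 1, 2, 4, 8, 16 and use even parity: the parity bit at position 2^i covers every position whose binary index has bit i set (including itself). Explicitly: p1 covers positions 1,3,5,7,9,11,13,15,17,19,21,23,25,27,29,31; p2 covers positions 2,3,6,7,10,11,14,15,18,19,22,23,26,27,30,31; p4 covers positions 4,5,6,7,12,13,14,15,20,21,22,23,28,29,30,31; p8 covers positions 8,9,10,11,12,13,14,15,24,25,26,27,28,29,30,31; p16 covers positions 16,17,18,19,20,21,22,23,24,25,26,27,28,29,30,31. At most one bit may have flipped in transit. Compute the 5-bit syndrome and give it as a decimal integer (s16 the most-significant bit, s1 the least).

s1: b1⊕b3⊕b5⊕b7⊕b9⊕b11⊕b13⊕b15⊕b17⊕b19⊕b21⊕b23⊕b25⊕b27⊕b29⊕b31 = 1⊕1⊕0⊕0⊕0⊕1⊕1⊕1⊕1⊕1⊕0⊕0⊕1⊕0⊕0⊕0 = 0
s2: b2⊕b3⊕b6⊕b7⊕b10⊕b11⊕b14⊕b15⊕b18⊕b19⊕b22⊕b23⊕b26⊕b27⊕b30⊕b31 = 1⊕1⊕0⊕0⊕1⊕1⊕0⊕1⊕1⊕1⊕0⊕0⊕1⊕0⊕0⊕0 = 0
s4: b4⊕b5⊕b6⊕b7⊕b12⊕b13⊕b14⊕b15⊕b20⊕b21⊕b22⊕b23⊕b28⊕b29⊕b30⊕b31 = 0⊕0⊕0⊕0⊕1⊕1⊕0⊕1⊕1⊕0⊕0⊕0⊕1⊕0⊕0⊕0 = 1
s8: b8⊕b9⊕b10⊕b11⊕b12⊕b13⊕b14⊕b15⊕b24⊕b25⊕b26⊕b27⊕b28⊕b29⊕b30⊕b31 = 1⊕0⊕1⊕1⊕1⊕1⊕0⊕1⊕0⊕1⊕1⊕0⊕1⊕0⊕0⊕0 = 1
s16: b16⊕b17⊕b18⊕b19⊕b20⊕b21⊕b22⊕b23⊕b24⊕b25⊕b26⊕b27⊕b28⊕b29⊕b30⊕b31 = 1⊕1⊕1⊕1⊕1⊕0⊕0⊕0⊕0⊕1⊕1⊕0⊕1⊕0⊕0⊕0 = 0
Syndrome (s16...s1) = 01100 → position 12.

12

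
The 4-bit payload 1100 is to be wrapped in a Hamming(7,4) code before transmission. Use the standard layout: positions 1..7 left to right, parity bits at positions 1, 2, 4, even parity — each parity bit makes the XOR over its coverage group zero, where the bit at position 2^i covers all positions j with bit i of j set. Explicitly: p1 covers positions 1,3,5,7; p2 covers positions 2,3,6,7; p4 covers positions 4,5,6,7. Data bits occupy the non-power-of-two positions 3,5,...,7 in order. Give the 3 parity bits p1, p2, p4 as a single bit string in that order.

Place data bits at non-power-of-two positions: b3=1, b5=1, b6=0, b7=0.
p1 = XOR of data positions {3,5,7} = 1⊕1⊕0 = 0
p2 = XOR of data positions {3,6,7} = 1⊕0⊕0 = 1
p4 = XOR of data positions {5,6,7} = 1⊕0⊕0 = 1
Parity bits p1,p2,p4 = 011

011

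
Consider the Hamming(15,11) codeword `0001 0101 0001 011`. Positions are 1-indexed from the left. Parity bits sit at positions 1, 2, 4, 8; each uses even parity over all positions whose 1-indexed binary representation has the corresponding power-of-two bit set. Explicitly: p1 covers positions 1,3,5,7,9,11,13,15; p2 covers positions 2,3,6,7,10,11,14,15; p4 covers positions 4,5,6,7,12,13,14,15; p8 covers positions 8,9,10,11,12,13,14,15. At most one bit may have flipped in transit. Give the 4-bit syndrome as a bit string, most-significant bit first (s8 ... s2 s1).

0111

s1: b1⊕b3⊕b5⊕b7⊕b9⊕b11⊕b13⊕b15 = 0⊕0⊕0⊕0⊕0⊕0⊕0⊕1 = 1
s2: b2⊕b3⊕b6⊕b7⊕b10⊕b11⊕b14⊕b15 = 0⊕0⊕1⊕0⊕0⊕0⊕1⊕1 = 1
s4: b4⊕b5⊕b6⊕b7⊕b12⊕b13⊕b14⊕b15 = 1⊕0⊕1⊕0⊕1⊕0⊕1⊕1 = 1
s8: b8⊕b9⊕b10⊕b11⊕b12⊕b13⊕b14⊕b15 = 1⊕0⊕0⊕0⊕1⊕0⊕1⊕1 = 0
Syndrome (s8...s1) = 0111 → position 7.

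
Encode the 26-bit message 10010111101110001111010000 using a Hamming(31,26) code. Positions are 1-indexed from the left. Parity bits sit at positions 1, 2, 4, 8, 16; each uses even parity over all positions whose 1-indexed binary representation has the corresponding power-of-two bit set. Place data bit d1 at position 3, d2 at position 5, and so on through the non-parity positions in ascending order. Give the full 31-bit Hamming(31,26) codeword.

Place data bits at non-power-of-two positions: b3=1, b5=0, b6=0, b7=1, b9=0, b10=1, b11=1, b12=1, b13=1, b14=0, b15=1, b17=1, b18=1, b19=0, b20=0, b21=0, b22=1, b23=1, b24=1, b25=1, b26=0, b27=1, b28=0, b29=0, b30=0, b31=0.
p1 = XOR of data positions {3,5,7,9,11,13,15,17,19,21,23,25,27,29,31} = 1⊕0⊕1⊕0⊕1⊕1⊕1⊕1⊕0⊕0⊕1⊕1⊕1⊕0⊕0 = 1
p2 = XOR of data positions {3,6,7,10,11,14,15,18,19,22,23,26,27,30,31} = 1⊕0⊕1⊕1⊕1⊕0⊕1⊕1⊕0⊕1⊕1⊕0⊕1⊕0⊕0 = 1
p4 = XOR of data positions {5,6,7,12,13,14,15,20,21,22,23,28,29,30,31} = 0⊕0⊕1⊕1⊕1⊕0⊕1⊕0⊕0⊕1⊕1⊕0⊕0⊕0⊕0 = 0
p8 = XOR of data positions {9,10,11,12,13,14,15,24,25,26,27,28,29,30,31} = 0⊕1⊕1⊕1⊕1⊕0⊕1⊕1⊕1⊕0⊕1⊕0⊕0⊕0⊕0 = 0
p16 = XOR of data positions {17,18,19,20,21,22,23,24,25,26,27,28,29,30,31} = 1⊕1⊕0⊕0⊕0⊕1⊕1⊕1⊕1⊕0⊕1⊕0⊕0⊕0⊕0 = 1
Codeword b1..b31 = 1110001001111011110001111010000

1110001001111011110001111010000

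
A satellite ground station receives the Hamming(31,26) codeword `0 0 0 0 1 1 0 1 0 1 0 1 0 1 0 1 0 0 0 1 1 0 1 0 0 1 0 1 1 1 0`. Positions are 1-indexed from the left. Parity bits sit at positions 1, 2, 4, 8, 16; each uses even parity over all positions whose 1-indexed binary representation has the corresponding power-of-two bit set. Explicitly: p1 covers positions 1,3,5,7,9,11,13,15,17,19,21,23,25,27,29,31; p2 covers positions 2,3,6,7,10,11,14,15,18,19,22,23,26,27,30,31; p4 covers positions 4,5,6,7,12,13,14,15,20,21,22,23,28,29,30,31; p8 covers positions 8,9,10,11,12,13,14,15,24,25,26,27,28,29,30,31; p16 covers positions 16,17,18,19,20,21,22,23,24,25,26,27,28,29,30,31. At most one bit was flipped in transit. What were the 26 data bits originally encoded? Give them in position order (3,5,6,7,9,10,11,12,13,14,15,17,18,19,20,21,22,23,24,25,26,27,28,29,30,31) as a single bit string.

s1: b1⊕b3⊕b5⊕b7⊕b9⊕b11⊕b13⊕b15⊕b17⊕b19⊕b21⊕b23⊕b25⊕b27⊕b29⊕b31 = 0⊕0⊕1⊕0⊕0⊕0⊕0⊕0⊕0⊕0⊕1⊕1⊕0⊕0⊕1⊕0 = 0
s2: b2⊕b3⊕b6⊕b7⊕b10⊕b11⊕b14⊕b15⊕b18⊕b19⊕b22⊕b23⊕b26⊕b27⊕b30⊕b31 = 0⊕0⊕1⊕0⊕1⊕0⊕1⊕0⊕0⊕0⊕0⊕1⊕1⊕0⊕1⊕0 = 0
s4: b4⊕b5⊕b6⊕b7⊕b12⊕b13⊕b14⊕b15⊕b20⊕b21⊕b22⊕b23⊕b28⊕b29⊕b30⊕b31 = 0⊕1⊕1⊕0⊕1⊕0⊕1⊕0⊕1⊕1⊕0⊕1⊕1⊕1⊕1⊕0 = 0
s8: b8⊕b9⊕b10⊕b11⊕b12⊕b13⊕b14⊕b15⊕b24⊕b25⊕b26⊕b27⊕b28⊕b29⊕b30⊕b31 = 1⊕0⊕1⊕0⊕1⊕0⊕1⊕0⊕0⊕0⊕1⊕0⊕1⊕1⊕1⊕0 = 0
s16: b16⊕b17⊕b18⊕b19⊕b20⊕b21⊕b22⊕b23⊕b24⊕b25⊕b26⊕b27⊕b28⊕b29⊕b30⊕b31 = 1⊕0⊕0⊕0⊕1⊕1⊕0⊕1⊕0⊕0⊕1⊕0⊕1⊕1⊕1⊕0 = 0
Syndrome (s16...s1) = 00000 → position 0 (no error).
No correction needed.
Data bits at positions 3,5,6,7,9,10,11,12,13,14,15,17,18,19,20,21,22,23,24,25,26,27,28,29,30,31: 01100101010000110100101110

01100101010000110100101110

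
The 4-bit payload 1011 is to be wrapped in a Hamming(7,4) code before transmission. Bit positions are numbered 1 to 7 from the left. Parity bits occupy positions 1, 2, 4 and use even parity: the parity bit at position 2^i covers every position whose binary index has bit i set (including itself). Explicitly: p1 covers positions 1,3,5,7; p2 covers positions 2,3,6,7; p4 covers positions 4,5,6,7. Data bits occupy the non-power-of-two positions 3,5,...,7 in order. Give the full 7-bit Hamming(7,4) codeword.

0110011

Place data bits at non-power-of-two positions: b3=1, b5=0, b6=1, b7=1.
p1 = XOR of data positions {3,5,7} = 1⊕0⊕1 = 0
p2 = XOR of data positions {3,6,7} = 1⊕1⊕1 = 1
p4 = XOR of data positions {5,6,7} = 0⊕1⊕1 = 0
Codeword b1..b7 = 0110011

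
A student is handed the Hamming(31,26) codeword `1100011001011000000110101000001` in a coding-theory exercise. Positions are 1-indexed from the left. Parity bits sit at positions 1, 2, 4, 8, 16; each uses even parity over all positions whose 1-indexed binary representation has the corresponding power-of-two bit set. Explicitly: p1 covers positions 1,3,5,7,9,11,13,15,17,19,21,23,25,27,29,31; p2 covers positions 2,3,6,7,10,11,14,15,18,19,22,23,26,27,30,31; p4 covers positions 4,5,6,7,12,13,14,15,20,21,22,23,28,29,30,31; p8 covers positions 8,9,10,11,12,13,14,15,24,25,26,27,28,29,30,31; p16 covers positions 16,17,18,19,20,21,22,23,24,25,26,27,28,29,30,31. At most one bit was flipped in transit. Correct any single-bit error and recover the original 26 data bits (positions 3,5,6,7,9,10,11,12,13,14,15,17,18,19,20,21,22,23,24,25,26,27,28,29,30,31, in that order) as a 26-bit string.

00110101100000110100000001

s1: b1⊕b3⊕b5⊕b7⊕b9⊕b11⊕b13⊕b15⊕b17⊕b19⊕b21⊕b23⊕b25⊕b27⊕b29⊕b31 = 1⊕0⊕0⊕1⊕0⊕0⊕1⊕0⊕0⊕0⊕1⊕1⊕1⊕0⊕0⊕1 = 1
s2: b2⊕b3⊕b6⊕b7⊕b10⊕b11⊕b14⊕b15⊕b18⊕b19⊕b22⊕b23⊕b26⊕b27⊕b30⊕b31 = 1⊕0⊕1⊕1⊕1⊕0⊕0⊕0⊕0⊕0⊕0⊕1⊕0⊕0⊕0⊕1 = 0
s4: b4⊕b5⊕b6⊕b7⊕b12⊕b13⊕b14⊕b15⊕b20⊕b21⊕b22⊕b23⊕b28⊕b29⊕b30⊕b31 = 0⊕0⊕1⊕1⊕1⊕1⊕0⊕0⊕1⊕1⊕0⊕1⊕0⊕0⊕0⊕1 = 0
s8: b8⊕b9⊕b10⊕b11⊕b12⊕b13⊕b14⊕b15⊕b24⊕b25⊕b26⊕b27⊕b28⊕b29⊕b30⊕b31 = 0⊕0⊕1⊕0⊕1⊕1⊕0⊕0⊕0⊕1⊕0⊕0⊕0⊕0⊕0⊕1 = 1
s16: b16⊕b17⊕b18⊕b19⊕b20⊕b21⊕b22⊕b23⊕b24⊕b25⊕b26⊕b27⊕b28⊕b29⊕b30⊕b31 = 0⊕0⊕0⊕0⊕1⊕1⊕0⊕1⊕0⊕1⊕0⊕0⊕0⊕0⊕0⊕1 = 1
Syndrome (s16...s1) = 11001 → position 25.
Flip bit 25: corrected codeword = 1100011001011000000110100000001
Data bits at positions 3,5,6,7,9,10,11,12,13,14,15,17,18,19,20,21,22,23,24,25,26,27,28,29,30,31: 00110101100000110100000001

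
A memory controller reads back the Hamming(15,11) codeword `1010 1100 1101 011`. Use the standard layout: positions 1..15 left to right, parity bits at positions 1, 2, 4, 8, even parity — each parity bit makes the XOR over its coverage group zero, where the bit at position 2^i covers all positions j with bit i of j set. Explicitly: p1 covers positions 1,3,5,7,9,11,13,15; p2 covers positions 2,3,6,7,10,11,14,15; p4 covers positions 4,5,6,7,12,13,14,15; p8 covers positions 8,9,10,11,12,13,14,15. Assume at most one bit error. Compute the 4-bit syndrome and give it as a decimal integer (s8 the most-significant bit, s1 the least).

s1: b1⊕b3⊕b5⊕b7⊕b9⊕b11⊕b13⊕b15 = 1⊕1⊕1⊕0⊕1⊕0⊕0⊕1 = 1
s2: b2⊕b3⊕b6⊕b7⊕b10⊕b11⊕b14⊕b15 = 0⊕1⊕1⊕0⊕1⊕0⊕1⊕1 = 1
s4: b4⊕b5⊕b6⊕b7⊕b12⊕b13⊕b14⊕b15 = 0⊕1⊕1⊕0⊕1⊕0⊕1⊕1 = 1
s8: b8⊕b9⊕b10⊕b11⊕b12⊕b13⊕b14⊕b15 = 0⊕1⊕1⊕0⊕1⊕0⊕1⊕1 = 1
Syndrome (s8...s1) = 1111 → position 15.

15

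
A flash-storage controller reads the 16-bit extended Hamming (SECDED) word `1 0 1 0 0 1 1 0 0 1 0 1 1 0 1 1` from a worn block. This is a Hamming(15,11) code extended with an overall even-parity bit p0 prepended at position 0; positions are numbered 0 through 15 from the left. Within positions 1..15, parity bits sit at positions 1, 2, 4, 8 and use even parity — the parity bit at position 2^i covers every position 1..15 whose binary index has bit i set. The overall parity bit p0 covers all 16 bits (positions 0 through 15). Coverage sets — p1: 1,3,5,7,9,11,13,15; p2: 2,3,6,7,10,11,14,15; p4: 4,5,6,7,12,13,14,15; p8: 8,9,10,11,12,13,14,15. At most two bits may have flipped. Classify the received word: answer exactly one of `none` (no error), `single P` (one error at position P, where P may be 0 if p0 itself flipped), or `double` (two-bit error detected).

s1: b1⊕b3⊕b5⊕b7⊕b9⊕b11⊕b13⊕b15 = 0⊕0⊕1⊕0⊕1⊕1⊕0⊕1 = 0
s2: b2⊕b3⊕b6⊕b7⊕b10⊕b11⊕b14⊕b15 = 1⊕0⊕1⊕0⊕0⊕1⊕1⊕1 = 1
s4: b4⊕b5⊕b6⊕b7⊕b12⊕b13⊕b14⊕b15 = 0⊕1⊕1⊕0⊕1⊕0⊕1⊕1 = 1
s8: b8⊕b9⊕b10⊕b11⊕b12⊕b13⊕b14⊕b15 = 0⊕1⊕0⊕1⊕1⊕0⊕1⊕1 = 1
Syndrome (s8...s1) = 1110 → position 14.
Overall parity (XOR of all 16 bits, including p0): 1⊕0⊕1⊕0⊕0⊕1⊕1⊕0⊕0⊕1⊕0⊕1⊕1⊕0⊕1⊕1 = 1
Overall=1, syndrome position=14 → single-bit error at position 14.

single 14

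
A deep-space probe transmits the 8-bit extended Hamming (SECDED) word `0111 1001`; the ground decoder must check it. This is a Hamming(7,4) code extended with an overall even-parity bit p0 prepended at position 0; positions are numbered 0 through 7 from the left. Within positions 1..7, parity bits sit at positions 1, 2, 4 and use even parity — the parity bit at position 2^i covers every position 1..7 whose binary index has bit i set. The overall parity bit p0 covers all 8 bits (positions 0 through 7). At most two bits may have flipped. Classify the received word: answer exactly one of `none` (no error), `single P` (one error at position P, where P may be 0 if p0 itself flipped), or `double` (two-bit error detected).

single 3

s1: b1⊕b3⊕b5⊕b7 = 1⊕1⊕0⊕1 = 1
s2: b2⊕b3⊕b6⊕b7 = 1⊕1⊕0⊕1 = 1
s4: b4⊕b5⊕b6⊕b7 = 1⊕0⊕0⊕1 = 0
Syndrome (s4...s1) = 011 → position 3.
Overall parity (XOR of all 8 bits, including p0): 0⊕1⊕1⊕1⊕1⊕0⊕0⊕1 = 1
Overall=1, syndrome position=3 → single-bit error at position 3.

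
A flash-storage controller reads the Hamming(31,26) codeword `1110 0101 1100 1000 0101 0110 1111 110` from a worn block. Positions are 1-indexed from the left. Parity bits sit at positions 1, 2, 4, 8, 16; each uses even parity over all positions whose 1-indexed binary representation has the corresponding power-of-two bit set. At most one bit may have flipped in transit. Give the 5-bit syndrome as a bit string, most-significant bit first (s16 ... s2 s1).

00000

s1: b1⊕b3⊕b5⊕b7⊕b9⊕b11⊕b13⊕b15⊕b17⊕b19⊕b21⊕b23⊕b25⊕b27⊕b29⊕b31 = 1⊕1⊕0⊕0⊕1⊕0⊕1⊕0⊕0⊕0⊕0⊕1⊕1⊕1⊕1⊕0 = 0
s2: b2⊕b3⊕b6⊕b7⊕b10⊕b11⊕b14⊕b15⊕b18⊕b19⊕b22⊕b23⊕b26⊕b27⊕b30⊕b31 = 1⊕1⊕1⊕0⊕1⊕0⊕0⊕0⊕1⊕0⊕1⊕1⊕1⊕1⊕1⊕0 = 0
s4: b4⊕b5⊕b6⊕b7⊕b12⊕b13⊕b14⊕b15⊕b20⊕b21⊕b22⊕b23⊕b28⊕b29⊕b30⊕b31 = 0⊕0⊕1⊕0⊕0⊕1⊕0⊕0⊕1⊕0⊕1⊕1⊕1⊕1⊕1⊕0 = 0
s8: b8⊕b9⊕b10⊕b11⊕b12⊕b13⊕b14⊕b15⊕b24⊕b25⊕b26⊕b27⊕b28⊕b29⊕b30⊕b31 = 1⊕1⊕1⊕0⊕0⊕1⊕0⊕0⊕0⊕1⊕1⊕1⊕1⊕1⊕1⊕0 = 0
s16: b16⊕b17⊕b18⊕b19⊕b20⊕b21⊕b22⊕b23⊕b24⊕b25⊕b26⊕b27⊕b28⊕b29⊕b30⊕b31 = 0⊕0⊕1⊕0⊕1⊕0⊕1⊕1⊕0⊕1⊕1⊕1⊕1⊕1⊕1⊕0 = 0
Syndrome (s16...s1) = 00000 → position 0 (no error).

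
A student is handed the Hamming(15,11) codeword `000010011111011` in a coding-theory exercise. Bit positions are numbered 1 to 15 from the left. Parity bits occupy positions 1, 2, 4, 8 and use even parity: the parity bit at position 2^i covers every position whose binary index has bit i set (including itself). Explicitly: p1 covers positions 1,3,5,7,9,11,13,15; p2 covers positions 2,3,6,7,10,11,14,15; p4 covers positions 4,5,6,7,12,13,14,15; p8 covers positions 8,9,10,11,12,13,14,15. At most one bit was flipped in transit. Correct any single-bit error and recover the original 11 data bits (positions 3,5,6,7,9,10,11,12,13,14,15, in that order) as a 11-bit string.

s1: b1⊕b3⊕b5⊕b7⊕b9⊕b11⊕b13⊕b15 = 0⊕0⊕1⊕0⊕1⊕1⊕0⊕1 = 0
s2: b2⊕b3⊕b6⊕b7⊕b10⊕b11⊕b14⊕b15 = 0⊕0⊕0⊕0⊕1⊕1⊕1⊕1 = 0
s4: b4⊕b5⊕b6⊕b7⊕b12⊕b13⊕b14⊕b15 = 0⊕1⊕0⊕0⊕1⊕0⊕1⊕1 = 0
s8: b8⊕b9⊕b10⊕b11⊕b12⊕b13⊕b14⊕b15 = 1⊕1⊕1⊕1⊕1⊕0⊕1⊕1 = 1
Syndrome (s8...s1) = 1000 → position 8.
Flip bit 8: corrected codeword = 000010001111011
Data bits at positions 3,5,6,7,9,10,11,12,13,14,15: 01001111011

01001111011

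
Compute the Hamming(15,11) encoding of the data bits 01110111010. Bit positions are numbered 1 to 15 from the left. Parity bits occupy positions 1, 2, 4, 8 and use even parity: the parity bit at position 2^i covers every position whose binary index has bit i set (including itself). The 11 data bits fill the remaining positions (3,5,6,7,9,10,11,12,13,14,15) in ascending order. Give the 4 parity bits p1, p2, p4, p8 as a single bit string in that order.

Place data bits at non-power-of-two positions: b3=0, b5=1, b6=1, b7=1, b9=0, b10=1, b11=1, b12=1, b13=0, b14=1, b15=0.
p1 = XOR of data positions {3,5,7,9,11,13,15} = 0⊕1⊕1⊕0⊕1⊕0⊕0 = 1
p2 = XOR of data positions {3,6,7,10,11,14,15} = 0⊕1⊕1⊕1⊕1⊕1⊕0 = 1
p4 = XOR of data positions {5,6,7,12,13,14,15} = 1⊕1⊕1⊕1⊕0⊕1⊕0 = 1
p8 = XOR of data positions {9,10,11,12,13,14,15} = 0⊕1⊕1⊕1⊕0⊕1⊕0 = 0
Parity bits p1,p2,p4,p8 = 1110

1110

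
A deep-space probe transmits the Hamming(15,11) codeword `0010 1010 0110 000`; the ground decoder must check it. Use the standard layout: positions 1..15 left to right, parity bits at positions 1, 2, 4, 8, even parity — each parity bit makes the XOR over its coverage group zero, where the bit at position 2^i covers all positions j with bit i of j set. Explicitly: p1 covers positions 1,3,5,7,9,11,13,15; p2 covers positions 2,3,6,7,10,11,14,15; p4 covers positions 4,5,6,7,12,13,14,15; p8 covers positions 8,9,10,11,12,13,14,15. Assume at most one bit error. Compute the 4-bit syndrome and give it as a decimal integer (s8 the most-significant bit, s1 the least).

0

s1: b1⊕b3⊕b5⊕b7⊕b9⊕b11⊕b13⊕b15 = 0⊕1⊕1⊕1⊕0⊕1⊕0⊕0 = 0
s2: b2⊕b3⊕b6⊕b7⊕b10⊕b11⊕b14⊕b15 = 0⊕1⊕0⊕1⊕1⊕1⊕0⊕0 = 0
s4: b4⊕b5⊕b6⊕b7⊕b12⊕b13⊕b14⊕b15 = 0⊕1⊕0⊕1⊕0⊕0⊕0⊕0 = 0
s8: b8⊕b9⊕b10⊕b11⊕b12⊕b13⊕b14⊕b15 = 0⊕0⊕1⊕1⊕0⊕0⊕0⊕0 = 0
Syndrome (s8...s1) = 0000 → position 0 (no error).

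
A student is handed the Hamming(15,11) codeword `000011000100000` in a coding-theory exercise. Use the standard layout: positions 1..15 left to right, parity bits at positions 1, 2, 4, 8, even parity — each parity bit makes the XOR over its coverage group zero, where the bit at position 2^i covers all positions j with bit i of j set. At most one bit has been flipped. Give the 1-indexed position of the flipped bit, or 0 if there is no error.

9

s1: b1⊕b3⊕b5⊕b7⊕b9⊕b11⊕b13⊕b15 = 0⊕0⊕1⊕0⊕0⊕0⊕0⊕0 = 1
s2: b2⊕b3⊕b6⊕b7⊕b10⊕b11⊕b14⊕b15 = 0⊕0⊕1⊕0⊕1⊕0⊕0⊕0 = 0
s4: b4⊕b5⊕b6⊕b7⊕b12⊕b13⊕b14⊕b15 = 0⊕1⊕1⊕0⊕0⊕0⊕0⊕0 = 0
s8: b8⊕b9⊕b10⊕b11⊕b12⊕b13⊕b14⊕b15 = 0⊕0⊕1⊕0⊕0⊕0⊕0⊕0 = 1
Syndrome (s8...s1) = 1001 → position 9.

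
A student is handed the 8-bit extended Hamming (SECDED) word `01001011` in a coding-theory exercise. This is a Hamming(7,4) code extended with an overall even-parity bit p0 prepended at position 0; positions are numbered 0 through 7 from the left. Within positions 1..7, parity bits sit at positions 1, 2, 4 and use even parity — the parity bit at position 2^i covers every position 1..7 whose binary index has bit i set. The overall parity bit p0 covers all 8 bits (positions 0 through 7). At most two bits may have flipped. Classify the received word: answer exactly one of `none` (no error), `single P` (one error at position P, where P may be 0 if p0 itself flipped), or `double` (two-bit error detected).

s1: b1⊕b3⊕b5⊕b7 = 1⊕0⊕0⊕1 = 0
s2: b2⊕b3⊕b6⊕b7 = 0⊕0⊕1⊕1 = 0
s4: b4⊕b5⊕b6⊕b7 = 1⊕0⊕1⊕1 = 1
Syndrome (s4...s1) = 100 → position 4.
Overall parity (XOR of all 8 bits, including p0): 0⊕1⊕0⊕0⊕1⊕0⊕1⊕1 = 0
Overall=0, syndrome position=4 → double-bit error detected (uncorrectable).

double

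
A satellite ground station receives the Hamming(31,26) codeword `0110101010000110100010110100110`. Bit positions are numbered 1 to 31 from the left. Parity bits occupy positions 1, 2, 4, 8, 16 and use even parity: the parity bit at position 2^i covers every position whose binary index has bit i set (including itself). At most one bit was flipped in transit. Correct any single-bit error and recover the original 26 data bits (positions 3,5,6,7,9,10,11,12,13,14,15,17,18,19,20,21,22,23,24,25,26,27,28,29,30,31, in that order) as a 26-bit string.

11011000011100010111100110

s1: b1⊕b3⊕b5⊕b7⊕b9⊕b11⊕b13⊕b15⊕b17⊕b19⊕b21⊕b23⊕b25⊕b27⊕b29⊕b31 = 0⊕1⊕1⊕1⊕1⊕0⊕0⊕1⊕1⊕0⊕1⊕1⊕0⊕0⊕1⊕0 = 1
s2: b2⊕b3⊕b6⊕b7⊕b10⊕b11⊕b14⊕b15⊕b18⊕b19⊕b22⊕b23⊕b26⊕b27⊕b30⊕b31 = 1⊕1⊕0⊕1⊕0⊕0⊕1⊕1⊕0⊕0⊕0⊕1⊕1⊕0⊕1⊕0 = 0
s4: b4⊕b5⊕b6⊕b7⊕b12⊕b13⊕b14⊕b15⊕b20⊕b21⊕b22⊕b23⊕b28⊕b29⊕b30⊕b31 = 0⊕1⊕0⊕1⊕0⊕0⊕1⊕1⊕0⊕1⊕0⊕1⊕0⊕1⊕1⊕0 = 0
s8: b8⊕b9⊕b10⊕b11⊕b12⊕b13⊕b14⊕b15⊕b24⊕b25⊕b26⊕b27⊕b28⊕b29⊕b30⊕b31 = 0⊕1⊕0⊕0⊕0⊕0⊕1⊕1⊕1⊕0⊕1⊕0⊕0⊕1⊕1⊕0 = 1
s16: b16⊕b17⊕b18⊕b19⊕b20⊕b21⊕b22⊕b23⊕b24⊕b25⊕b26⊕b27⊕b28⊕b29⊕b30⊕b31 = 0⊕1⊕0⊕0⊕0⊕1⊕0⊕1⊕1⊕0⊕1⊕0⊕0⊕1⊕1⊕0 = 1
Syndrome (s16...s1) = 11001 → position 25.
Flip bit 25: corrected codeword = 0110101010000110100010111100110
Data bits at positions 3,5,6,7,9,10,11,12,13,14,15,17,18,19,20,21,22,23,24,25,26,27,28,29,30,31: 11011000011100010111100110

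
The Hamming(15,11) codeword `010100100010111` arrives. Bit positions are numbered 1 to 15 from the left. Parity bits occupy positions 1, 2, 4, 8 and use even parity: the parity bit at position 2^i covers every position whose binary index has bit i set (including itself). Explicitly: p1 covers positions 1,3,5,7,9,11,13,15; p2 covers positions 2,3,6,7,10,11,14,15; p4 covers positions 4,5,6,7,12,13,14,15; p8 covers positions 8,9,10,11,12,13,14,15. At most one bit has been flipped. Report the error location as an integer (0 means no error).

s1: b1⊕b3⊕b5⊕b7⊕b9⊕b11⊕b13⊕b15 = 0⊕0⊕0⊕1⊕0⊕1⊕1⊕1 = 0
s2: b2⊕b3⊕b6⊕b7⊕b10⊕b11⊕b14⊕b15 = 1⊕0⊕0⊕1⊕0⊕1⊕1⊕1 = 1
s4: b4⊕b5⊕b6⊕b7⊕b12⊕b13⊕b14⊕b15 = 1⊕0⊕0⊕1⊕0⊕1⊕1⊕1 = 1
s8: b8⊕b9⊕b10⊕b11⊕b12⊕b13⊕b14⊕b15 = 0⊕0⊕0⊕1⊕0⊕1⊕1⊕1 = 0
Syndrome (s8...s1) = 0110 → position 6.

6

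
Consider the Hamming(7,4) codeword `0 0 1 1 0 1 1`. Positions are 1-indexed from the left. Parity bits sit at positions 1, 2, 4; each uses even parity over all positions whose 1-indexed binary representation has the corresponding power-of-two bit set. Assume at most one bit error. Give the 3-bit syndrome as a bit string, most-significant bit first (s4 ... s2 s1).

s1: b1⊕b3⊕b5⊕b7 = 0⊕1⊕0⊕1 = 0
s2: b2⊕b3⊕b6⊕b7 = 0⊕1⊕1⊕1 = 1
s4: b4⊕b5⊕b6⊕b7 = 1⊕0⊕1⊕1 = 1
Syndrome (s4...s1) = 110 → position 6.

110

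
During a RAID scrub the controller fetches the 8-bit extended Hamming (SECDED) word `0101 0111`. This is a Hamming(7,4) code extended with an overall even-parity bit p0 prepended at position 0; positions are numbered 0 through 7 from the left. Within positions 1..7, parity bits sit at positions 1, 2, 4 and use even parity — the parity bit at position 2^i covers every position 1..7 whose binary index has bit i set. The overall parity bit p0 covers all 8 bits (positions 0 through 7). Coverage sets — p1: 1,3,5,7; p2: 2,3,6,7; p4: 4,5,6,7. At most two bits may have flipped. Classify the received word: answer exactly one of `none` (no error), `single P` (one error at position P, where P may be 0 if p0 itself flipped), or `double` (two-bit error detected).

single 6

s1: b1⊕b3⊕b5⊕b7 = 1⊕1⊕1⊕1 = 0
s2: b2⊕b3⊕b6⊕b7 = 0⊕1⊕1⊕1 = 1
s4: b4⊕b5⊕b6⊕b7 = 0⊕1⊕1⊕1 = 1
Syndrome (s4...s1) = 110 → position 6.
Overall parity (XOR of all 8 bits, including p0): 0⊕1⊕0⊕1⊕0⊕1⊕1⊕1 = 1
Overall=1, syndrome position=6 → single-bit error at position 6.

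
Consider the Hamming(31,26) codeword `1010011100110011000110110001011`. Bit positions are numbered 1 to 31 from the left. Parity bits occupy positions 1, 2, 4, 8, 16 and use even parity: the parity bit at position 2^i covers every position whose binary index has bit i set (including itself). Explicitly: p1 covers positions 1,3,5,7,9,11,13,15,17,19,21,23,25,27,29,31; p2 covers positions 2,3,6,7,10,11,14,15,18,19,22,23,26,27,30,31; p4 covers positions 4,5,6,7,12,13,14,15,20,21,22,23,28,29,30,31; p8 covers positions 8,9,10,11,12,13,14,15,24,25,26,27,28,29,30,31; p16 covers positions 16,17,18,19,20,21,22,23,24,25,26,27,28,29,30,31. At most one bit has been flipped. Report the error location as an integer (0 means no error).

s1: b1⊕b3⊕b5⊕b7⊕b9⊕b11⊕b13⊕b15⊕b17⊕b19⊕b21⊕b23⊕b25⊕b27⊕b29⊕b31 = 1⊕1⊕0⊕1⊕0⊕1⊕0⊕1⊕0⊕0⊕1⊕1⊕0⊕0⊕0⊕1 = 0
s2: b2⊕b3⊕b6⊕b7⊕b10⊕b11⊕b14⊕b15⊕b18⊕b19⊕b22⊕b23⊕b26⊕b27⊕b30⊕b31 = 0⊕1⊕1⊕1⊕0⊕1⊕0⊕1⊕0⊕0⊕0⊕1⊕0⊕0⊕1⊕1 = 0
s4: b4⊕b5⊕b6⊕b7⊕b12⊕b13⊕b14⊕b15⊕b20⊕b21⊕b22⊕b23⊕b28⊕b29⊕b30⊕b31 = 0⊕0⊕1⊕1⊕1⊕0⊕0⊕1⊕1⊕1⊕0⊕1⊕1⊕0⊕1⊕1 = 0
s8: b8⊕b9⊕b10⊕b11⊕b12⊕b13⊕b14⊕b15⊕b24⊕b25⊕b26⊕b27⊕b28⊕b29⊕b30⊕b31 = 1⊕0⊕0⊕1⊕1⊕0⊕0⊕1⊕1⊕0⊕0⊕0⊕1⊕0⊕1⊕1 = 0
s16: b16⊕b17⊕b18⊕b19⊕b20⊕b21⊕b22⊕b23⊕b24⊕b25⊕b26⊕b27⊕b28⊕b29⊕b30⊕b31 = 1⊕0⊕0⊕0⊕1⊕1⊕0⊕1⊕1⊕0⊕0⊕0⊕1⊕0⊕1⊕1 = 0
Syndrome (s16...s1) = 00000 → position 0 (no error).

0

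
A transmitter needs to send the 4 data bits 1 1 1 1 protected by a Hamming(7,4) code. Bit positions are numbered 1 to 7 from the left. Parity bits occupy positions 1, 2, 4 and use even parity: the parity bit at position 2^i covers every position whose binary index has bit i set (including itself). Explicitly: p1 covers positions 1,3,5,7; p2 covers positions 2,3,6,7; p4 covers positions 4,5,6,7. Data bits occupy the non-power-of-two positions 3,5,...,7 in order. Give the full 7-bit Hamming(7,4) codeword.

1111111

Place data bits at non-power-of-two positions: b3=1, b5=1, b6=1, b7=1.
p1 = XOR of data positions {3,5,7} = 1⊕1⊕1 = 1
p2 = XOR of data positions {3,6,7} = 1⊕1⊕1 = 1
p4 = XOR of data positions {5,6,7} = 1⊕1⊕1 = 1
Codeword b1..b7 = 1111111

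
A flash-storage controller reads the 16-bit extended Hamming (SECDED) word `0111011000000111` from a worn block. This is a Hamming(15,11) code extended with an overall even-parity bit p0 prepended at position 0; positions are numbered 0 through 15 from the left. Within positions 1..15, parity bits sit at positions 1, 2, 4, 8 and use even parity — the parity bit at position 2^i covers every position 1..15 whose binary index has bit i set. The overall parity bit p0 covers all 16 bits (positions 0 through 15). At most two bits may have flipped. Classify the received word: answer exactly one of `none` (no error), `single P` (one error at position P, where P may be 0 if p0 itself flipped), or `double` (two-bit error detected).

s1: b1⊕b3⊕b5⊕b7⊕b9⊕b11⊕b13⊕b15 = 1⊕1⊕1⊕0⊕0⊕0⊕1⊕1 = 1
s2: b2⊕b3⊕b6⊕b7⊕b10⊕b11⊕b14⊕b15 = 1⊕1⊕1⊕0⊕0⊕0⊕1⊕1 = 1
s4: b4⊕b5⊕b6⊕b7⊕b12⊕b13⊕b14⊕b15 = 0⊕1⊕1⊕0⊕0⊕1⊕1⊕1 = 1
s8: b8⊕b9⊕b10⊕b11⊕b12⊕b13⊕b14⊕b15 = 0⊕0⊕0⊕0⊕0⊕1⊕1⊕1 = 1
Syndrome (s8...s1) = 1111 → position 15.
Overall parity (XOR of all 16 bits, including p0): 0⊕1⊕1⊕1⊕0⊕1⊕1⊕0⊕0⊕0⊕0⊕0⊕0⊕1⊕1⊕1 = 0
Overall=0, syndrome position=15 → double-bit error detected (uncorrectable).

double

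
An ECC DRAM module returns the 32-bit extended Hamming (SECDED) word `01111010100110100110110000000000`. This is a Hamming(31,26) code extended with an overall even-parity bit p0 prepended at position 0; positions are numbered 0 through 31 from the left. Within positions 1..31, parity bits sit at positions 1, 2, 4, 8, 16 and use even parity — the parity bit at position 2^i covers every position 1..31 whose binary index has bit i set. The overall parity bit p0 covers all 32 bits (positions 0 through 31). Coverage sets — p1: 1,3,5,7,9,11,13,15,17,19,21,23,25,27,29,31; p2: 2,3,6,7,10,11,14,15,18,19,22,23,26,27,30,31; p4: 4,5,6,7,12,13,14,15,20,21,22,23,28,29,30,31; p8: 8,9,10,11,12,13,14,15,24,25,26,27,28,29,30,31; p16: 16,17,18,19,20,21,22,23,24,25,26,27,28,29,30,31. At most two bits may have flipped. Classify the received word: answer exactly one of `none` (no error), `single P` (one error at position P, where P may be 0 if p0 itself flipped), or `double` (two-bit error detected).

s1: b1⊕b3⊕b5⊕b7⊕b9⊕b11⊕b13⊕b15⊕b17⊕b19⊕b21⊕b23⊕b25⊕b27⊕b29⊕b31 = 1⊕1⊕0⊕0⊕0⊕1⊕0⊕0⊕1⊕0⊕1⊕0⊕0⊕0⊕0⊕0 = 1
s2: b2⊕b3⊕b6⊕b7⊕b10⊕b11⊕b14⊕b15⊕b18⊕b19⊕b22⊕b23⊕b26⊕b27⊕b30⊕b31 = 1⊕1⊕1⊕0⊕0⊕1⊕1⊕0⊕1⊕0⊕0⊕0⊕0⊕0⊕0⊕0 = 0
s4: b4⊕b5⊕b6⊕b7⊕b12⊕b13⊕b14⊕b15⊕b20⊕b21⊕b22⊕b23⊕b28⊕b29⊕b30⊕b31 = 1⊕0⊕1⊕0⊕1⊕0⊕1⊕0⊕1⊕1⊕0⊕0⊕0⊕0⊕0⊕0 = 0
s8: b8⊕b9⊕b10⊕b11⊕b12⊕b13⊕b14⊕b15⊕b24⊕b25⊕b26⊕b27⊕b28⊕b29⊕b30⊕b31 = 1⊕0⊕0⊕1⊕1⊕0⊕1⊕0⊕0⊕0⊕0⊕0⊕0⊕0⊕0⊕0 = 0
s16: b16⊕b17⊕b18⊕b19⊕b20⊕b21⊕b22⊕b23⊕b24⊕b25⊕b26⊕b27⊕b28⊕b29⊕b30⊕b31 = 0⊕1⊕1⊕0⊕1⊕1⊕0⊕0⊕0⊕0⊕0⊕0⊕0⊕0⊕0⊕0 = 0
Syndrome (s16...s1) = 00001 → position 1.
Overall parity (XOR of all 32 bits, including p0): 0⊕1⊕1⊕1⊕1⊕0⊕1⊕0⊕1⊕0⊕0⊕1⊕1⊕0⊕1⊕0⊕0⊕1⊕1⊕0⊕1⊕1⊕0⊕0⊕0⊕0⊕0⊕0⊕0⊕0⊕0⊕0 = 1
Overall=1, syndrome position=1 → single-bit error at position 1.

single 1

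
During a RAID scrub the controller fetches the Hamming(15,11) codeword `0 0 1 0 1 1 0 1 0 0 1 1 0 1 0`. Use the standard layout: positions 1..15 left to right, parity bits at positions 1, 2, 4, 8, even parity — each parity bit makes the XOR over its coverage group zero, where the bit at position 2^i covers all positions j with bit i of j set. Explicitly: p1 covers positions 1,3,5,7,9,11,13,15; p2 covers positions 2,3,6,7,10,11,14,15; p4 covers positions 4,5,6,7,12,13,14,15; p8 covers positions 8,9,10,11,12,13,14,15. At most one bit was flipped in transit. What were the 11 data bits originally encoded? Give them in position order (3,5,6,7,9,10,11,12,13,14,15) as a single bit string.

11100011010

s1: b1⊕b3⊕b5⊕b7⊕b9⊕b11⊕b13⊕b15 = 0⊕1⊕1⊕0⊕0⊕1⊕0⊕0 = 1
s2: b2⊕b3⊕b6⊕b7⊕b10⊕b11⊕b14⊕b15 = 0⊕1⊕1⊕0⊕0⊕1⊕1⊕0 = 0
s4: b4⊕b5⊕b6⊕b7⊕b12⊕b13⊕b14⊕b15 = 0⊕1⊕1⊕0⊕1⊕0⊕1⊕0 = 0
s8: b8⊕b9⊕b10⊕b11⊕b12⊕b13⊕b14⊕b15 = 1⊕0⊕0⊕1⊕1⊕0⊕1⊕0 = 0
Syndrome (s8...s1) = 0001 → position 1.
Flip bit 1: corrected codeword = 101011010011010
Data bits at positions 3,5,6,7,9,10,11,12,13,14,15: 11100011010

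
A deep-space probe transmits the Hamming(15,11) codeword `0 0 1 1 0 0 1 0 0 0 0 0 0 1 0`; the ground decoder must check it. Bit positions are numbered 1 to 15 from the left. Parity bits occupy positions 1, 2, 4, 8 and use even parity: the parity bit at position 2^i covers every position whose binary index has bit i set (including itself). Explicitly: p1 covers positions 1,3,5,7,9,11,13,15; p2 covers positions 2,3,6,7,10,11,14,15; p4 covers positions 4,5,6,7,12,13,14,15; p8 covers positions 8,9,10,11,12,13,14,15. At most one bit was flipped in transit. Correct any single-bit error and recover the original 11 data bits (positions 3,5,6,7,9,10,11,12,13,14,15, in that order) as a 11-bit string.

10010000000

s1: b1⊕b3⊕b5⊕b7⊕b9⊕b11⊕b13⊕b15 = 0⊕1⊕0⊕1⊕0⊕0⊕0⊕0 = 0
s2: b2⊕b3⊕b6⊕b7⊕b10⊕b11⊕b14⊕b15 = 0⊕1⊕0⊕1⊕0⊕0⊕1⊕0 = 1
s4: b4⊕b5⊕b6⊕b7⊕b12⊕b13⊕b14⊕b15 = 1⊕0⊕0⊕1⊕0⊕0⊕1⊕0 = 1
s8: b8⊕b9⊕b10⊕b11⊕b12⊕b13⊕b14⊕b15 = 0⊕0⊕0⊕0⊕0⊕0⊕1⊕0 = 1
Syndrome (s8...s1) = 1110 → position 14.
Flip bit 14: corrected codeword = 001100100000000
Data bits at positions 3,5,6,7,9,10,11,12,13,14,15: 10010000000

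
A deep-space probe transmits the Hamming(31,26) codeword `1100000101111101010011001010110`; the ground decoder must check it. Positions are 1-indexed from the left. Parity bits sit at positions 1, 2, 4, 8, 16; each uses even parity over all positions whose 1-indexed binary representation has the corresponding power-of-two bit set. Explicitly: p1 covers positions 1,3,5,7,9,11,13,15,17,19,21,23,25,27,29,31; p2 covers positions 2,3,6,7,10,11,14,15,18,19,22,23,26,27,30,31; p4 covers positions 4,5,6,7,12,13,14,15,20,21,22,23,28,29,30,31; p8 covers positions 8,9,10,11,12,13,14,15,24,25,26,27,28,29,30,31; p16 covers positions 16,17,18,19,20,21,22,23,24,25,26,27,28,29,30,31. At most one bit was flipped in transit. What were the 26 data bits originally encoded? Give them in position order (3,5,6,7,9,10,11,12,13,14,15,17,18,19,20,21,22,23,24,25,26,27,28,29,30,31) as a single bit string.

s1: b1⊕b3⊕b5⊕b7⊕b9⊕b11⊕b13⊕b15⊕b17⊕b19⊕b21⊕b23⊕b25⊕b27⊕b29⊕b31 = 1⊕0⊕0⊕0⊕0⊕1⊕1⊕0⊕0⊕0⊕1⊕0⊕1⊕1⊕1⊕0 = 1
s2: b2⊕b3⊕b6⊕b7⊕b10⊕b11⊕b14⊕b15⊕b18⊕b19⊕b22⊕b23⊕b26⊕b27⊕b30⊕b31 = 1⊕0⊕0⊕0⊕1⊕1⊕1⊕0⊕1⊕0⊕1⊕0⊕0⊕1⊕1⊕0 = 0
s4: b4⊕b5⊕b6⊕b7⊕b12⊕b13⊕b14⊕b15⊕b20⊕b21⊕b22⊕b23⊕b28⊕b29⊕b30⊕b31 = 0⊕0⊕0⊕0⊕1⊕1⊕1⊕0⊕0⊕1⊕1⊕0⊕0⊕1⊕1⊕0 = 1
s8: b8⊕b9⊕b10⊕b11⊕b12⊕b13⊕b14⊕b15⊕b24⊕b25⊕b26⊕b27⊕b28⊕b29⊕b30⊕b31 = 1⊕0⊕1⊕1⊕1⊕1⊕1⊕0⊕0⊕1⊕0⊕1⊕0⊕1⊕1⊕0 = 0
s16: b16⊕b17⊕b18⊕b19⊕b20⊕b21⊕b22⊕b23⊕b24⊕b25⊕b26⊕b27⊕b28⊕b29⊕b30⊕b31 = 1⊕0⊕1⊕0⊕0⊕1⊕1⊕0⊕0⊕1⊕0⊕1⊕0⊕1⊕1⊕0 = 0
Syndrome (s16...s1) = 00101 → position 5.
Flip bit 5: corrected codeword = 1100100101111101010011001010110
Data bits at positions 3,5,6,7,9,10,11,12,13,14,15,17,18,19,20,21,22,23,24,25,26,27,28,29,30,31: 01000111110010011001010110

01000111110010011001010110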